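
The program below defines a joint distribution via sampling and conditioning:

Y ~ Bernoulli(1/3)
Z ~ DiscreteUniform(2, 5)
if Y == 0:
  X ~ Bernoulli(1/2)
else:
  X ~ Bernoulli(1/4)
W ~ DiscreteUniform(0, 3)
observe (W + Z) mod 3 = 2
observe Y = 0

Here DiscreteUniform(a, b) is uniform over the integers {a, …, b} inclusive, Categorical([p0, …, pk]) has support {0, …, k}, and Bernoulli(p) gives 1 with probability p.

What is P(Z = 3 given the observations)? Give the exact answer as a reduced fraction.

P(Z = 3 | obs) = 1/6

Enumerate traces; 12 have nonzero weight after conditioning:
  (Y=0, Z=2, X=0, W=0) weight 1/48
  (Y=0, Z=2, X=0, W=3) weight 1/48
  (Y=0, Z=2, X=1, W=0) weight 1/48
  (Y=0, Z=2, X=1, W=3) weight 1/48
  (Y=0, Z=3, X=0, W=2) weight 1/48
  (Y=0, Z=3, X=1, W=2) weight 1/48
  (Y=0, Z=4, X=0, W=1) weight 1/48
  (Y=0, Z=4, X=1, W=1) weight 1/48
  (Y=0, Z=5, X=0, W=0) weight 1/48
  … 3 more
Group by Z:
  weight(Z=2) = 1/12
  weight(Z=3) = 1/24
  weight(Z=4) = 1/24
  weight(Z=5) = 1/12
Total weight = 1/12 + 1/24 + 1/24 + 1/12 = 1/4
P(Z=2 | obs) = 1/12 / 1/4 = 1/3
P(Z=3 | obs) = 1/24 / 1/4 = 1/6
P(Z=4 | obs) = 1/24 / 1/4 = 1/6
P(Z=5 | obs) = 1/12 / 1/4 = 1/3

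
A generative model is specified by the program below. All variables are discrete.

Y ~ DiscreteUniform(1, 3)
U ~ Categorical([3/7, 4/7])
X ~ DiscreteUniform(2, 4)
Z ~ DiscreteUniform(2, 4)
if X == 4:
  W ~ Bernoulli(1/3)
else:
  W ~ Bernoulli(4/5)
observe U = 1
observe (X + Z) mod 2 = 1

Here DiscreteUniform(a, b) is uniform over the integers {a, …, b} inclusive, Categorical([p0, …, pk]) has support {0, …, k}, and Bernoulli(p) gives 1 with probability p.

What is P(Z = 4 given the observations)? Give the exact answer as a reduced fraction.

Enumerate traces; 24 have nonzero weight after conditioning:
  (Y=1, U=1, X=2, Z=3, W=0) weight 4/945
  (Y=1, U=1, X=2, Z=3, W=1) weight 16/945
  (Y=1, U=1, X=3, Z=2, W=0) weight 4/945
  (Y=1, U=1, X=3, Z=2, W=1) weight 16/945
  (Y=1, U=1, X=3, Z=4, W=0) weight 4/945
  (Y=1, U=1, X=3, Z=4, W=1) weight 16/945
  (Y=1, U=1, X=4, Z=3, W=0) weight 8/567
  (Y=1, U=1, X=4, Z=3, W=1) weight 4/567
  … 16 more
Group by Z:
  weight(Z=2) = 4/63
  weight(Z=3) = 8/63
  weight(Z=4) = 4/63
Total weight = 4/63 + 8/63 + 4/63 = 16/63
P(Z=2 | obs) = 4/63 / 16/63 = 1/4
P(Z=3 | obs) = 8/63 / 16/63 = 1/2
P(Z=4 | obs) = 4/63 / 16/63 = 1/4

P(Z = 4 | obs) = 1/4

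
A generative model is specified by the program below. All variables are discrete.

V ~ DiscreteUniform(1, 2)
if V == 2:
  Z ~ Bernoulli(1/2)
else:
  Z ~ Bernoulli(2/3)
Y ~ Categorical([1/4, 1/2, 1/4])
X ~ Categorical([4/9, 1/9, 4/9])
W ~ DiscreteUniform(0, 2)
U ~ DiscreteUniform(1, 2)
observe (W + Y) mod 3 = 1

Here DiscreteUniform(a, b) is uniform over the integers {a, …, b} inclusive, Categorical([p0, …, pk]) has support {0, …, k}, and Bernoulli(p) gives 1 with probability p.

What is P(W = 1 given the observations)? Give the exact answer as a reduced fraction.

P(W = 1 | obs) = 1/4

Enumerate traces; 72 have nonzero weight after conditioning:
  (V=1, Z=0, Y=0, X=0, W=1, U=1) weight 1/324
  (V=1, Z=0, Y=0, X=0, W=1, U=2) weight 1/324
  (V=1, Z=0, Y=0, X=1, W=1, U=1) weight 1/1296
  (V=1, Z=0, Y=0, X=1, W=1, U=2) weight 1/1296
  (V=1, Z=0, Y=0, X=2, W=1, U=1) weight 1/324
  (V=1, Z=0, Y=0, X=2, W=1, U=2) weight 1/324
  (V=1, Z=0, Y=1, X=0, W=0, U=1) weight 1/162
  (V=1, Z=0, Y=1, X=0, W=0, U=2) weight 1/162
  (V=1, Z=0, Y=2, X=0, W=2, U=1) weight 1/324
  … 63 more
Group by W:
  weight(W=0) = 1/6
  weight(W=1) = 1/12
  weight(W=2) = 1/12
Total weight = 1/6 + 1/12 + 1/12 = 1/3
P(W=0 | obs) = 1/6 / 1/3 = 1/2
P(W=1 | obs) = 1/12 / 1/3 = 1/4
P(W=2 | obs) = 1/12 / 1/3 = 1/4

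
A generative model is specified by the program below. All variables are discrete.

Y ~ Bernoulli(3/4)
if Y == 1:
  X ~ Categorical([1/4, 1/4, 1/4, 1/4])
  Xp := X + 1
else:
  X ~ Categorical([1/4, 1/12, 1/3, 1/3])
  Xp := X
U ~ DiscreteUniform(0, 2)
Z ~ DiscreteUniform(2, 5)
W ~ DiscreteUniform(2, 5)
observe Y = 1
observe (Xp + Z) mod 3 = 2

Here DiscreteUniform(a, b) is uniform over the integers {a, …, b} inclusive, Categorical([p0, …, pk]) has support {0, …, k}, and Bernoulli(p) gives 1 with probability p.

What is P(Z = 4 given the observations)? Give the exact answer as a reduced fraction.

P(Z = 4 | obs) = 2/5

Enumerate traces; 60 have nonzero weight after conditioning:
  (Y=1, X=0, U=0, Z=4, W=2) weight 1/256
  (Y=1, X=0, U=0, Z=4, W=3) weight 1/256
  (Y=1, X=0, U=0, Z=4, W=4) weight 1/256
  (Y=1, X=0, U=0, Z=4, W=5) weight 1/256
  (Y=1, X=0, U=1, Z=4, W=2) weight 1/256
  (Y=1, X=0, U=1, Z=4, W=3) weight 1/256
  (Y=1, X=0, U=1, Z=4, W=4) weight 1/256
  (Y=1, X=0, U=1, Z=4, W=5) weight 1/256
  (Y=1, X=1, U=0, Z=3, W=2) weight 1/256
  (Y=1, X=2, U=0, Z=2, W=2) weight 1/256
  … 50 more
Group by Z:
  weight(Z=2) = 3/64
  weight(Z=3) = 3/64
  weight(Z=4) = 3/32
  weight(Z=5) = 3/64
Total weight = 3/64 + 3/64 + 3/32 + 3/64 = 15/64
P(Z=2 | obs) = 3/64 / 15/64 = 1/5
P(Z=3 | obs) = 3/64 / 15/64 = 1/5
P(Z=4 | obs) = 3/32 / 15/64 = 2/5
P(Z=5 | obs) = 3/64 / 15/64 = 1/5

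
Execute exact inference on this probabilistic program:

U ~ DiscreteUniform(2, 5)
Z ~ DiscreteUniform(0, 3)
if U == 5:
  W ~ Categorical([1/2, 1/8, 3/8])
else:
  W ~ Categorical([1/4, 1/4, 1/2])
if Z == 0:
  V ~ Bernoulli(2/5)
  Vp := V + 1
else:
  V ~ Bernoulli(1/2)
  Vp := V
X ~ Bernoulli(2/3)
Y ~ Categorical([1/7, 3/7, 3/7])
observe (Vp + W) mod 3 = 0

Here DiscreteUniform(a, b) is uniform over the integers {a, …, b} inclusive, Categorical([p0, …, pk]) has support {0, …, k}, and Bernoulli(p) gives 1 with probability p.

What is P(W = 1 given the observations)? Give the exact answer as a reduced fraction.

P(W = 1 | obs) = 28/493

Enumerate traces; 192 have nonzero weight after conditioning:
  (U=2, Z=0, W=1, V=1, X=0, Y=0) weight 1/3360
  (U=2, Z=0, W=1, V=1, X=0, Y=1) weight 1/1120
  (U=2, Z=0, W=1, V=1, X=0, Y=2) weight 1/1120
  (U=2, Z=0, W=1, V=1, X=1, Y=0) weight 1/1680
  (U=2, Z=0, W=1, V=1, X=1, Y=1) weight 1/560
  (U=2, Z=0, W=1, V=1, X=1, Y=2) weight 1/560
  (U=2, Z=0, W=2, V=0, X=0, Y=0) weight 1/1120
  (U=2, Z=0, W=2, V=0, X=0, Y=1) weight 3/1120
  (U=2, Z=1, W=0, V=0, X=0, Y=0) weight 1/2688
  … 183 more
Group by W:
  weight(W=0) = 15/128
  weight(W=1) = 7/320
  weight(W=2) = 63/256
Total weight = 15/128 + 7/320 + 63/256 = 493/1280
P(W=0 | obs) = 15/128 / 493/1280 = 150/493
P(W=1 | obs) = 7/320 / 493/1280 = 28/493
P(W=2 | obs) = 63/256 / 493/1280 = 315/493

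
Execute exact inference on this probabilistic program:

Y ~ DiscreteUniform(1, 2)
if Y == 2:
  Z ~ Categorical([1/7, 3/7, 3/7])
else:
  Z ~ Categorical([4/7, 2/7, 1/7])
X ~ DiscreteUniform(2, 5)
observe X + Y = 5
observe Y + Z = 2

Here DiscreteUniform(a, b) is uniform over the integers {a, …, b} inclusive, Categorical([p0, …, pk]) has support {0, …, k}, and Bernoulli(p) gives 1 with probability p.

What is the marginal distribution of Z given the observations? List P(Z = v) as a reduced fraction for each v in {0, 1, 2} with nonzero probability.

P(Z=0) = 1/3, P(Z=1) = 2/3

Enumerate traces; 2 have nonzero weight after conditioning:
  (Y=1, Z=1, X=4) weight 1/28
  (Y=2, Z=0, X=3) weight 1/56
Group by Z:
  weight(Z=0) = 1/56
  weight(Z=1) = 1/28
Total weight = 1/56 + 1/28 = 3/56
P(Z=0 | obs) = 1/56 / 3/56 = 1/3
P(Z=1 | obs) = 1/28 / 3/56 = 2/3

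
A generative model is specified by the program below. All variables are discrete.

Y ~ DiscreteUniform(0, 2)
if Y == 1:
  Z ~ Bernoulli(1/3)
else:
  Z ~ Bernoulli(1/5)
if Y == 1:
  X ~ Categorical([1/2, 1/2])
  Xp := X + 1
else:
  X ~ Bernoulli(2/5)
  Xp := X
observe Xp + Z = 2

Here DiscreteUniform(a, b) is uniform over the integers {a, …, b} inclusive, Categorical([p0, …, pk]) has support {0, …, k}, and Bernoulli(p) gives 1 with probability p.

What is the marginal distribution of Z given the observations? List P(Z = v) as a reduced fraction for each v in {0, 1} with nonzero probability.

P(Z=0) = 50/99, P(Z=1) = 49/99

Enumerate traces; 4 have nonzero weight after conditioning:
  (Y=0, Z=1, X=1) weight 2/75
  (Y=1, Z=0, X=1) weight 1/9
  (Y=1, Z=1, X=0) weight 1/18
  (Y=2, Z=1, X=1) weight 2/75
Group by Z:
  weight(Z=0) = 1/9
  weight(Z=1) = 49/450
Total weight = 1/9 + 49/450 = 11/50
P(Z=0 | obs) = 1/9 / 11/50 = 50/99
P(Z=1 | obs) = 49/450 / 11/50 = 49/99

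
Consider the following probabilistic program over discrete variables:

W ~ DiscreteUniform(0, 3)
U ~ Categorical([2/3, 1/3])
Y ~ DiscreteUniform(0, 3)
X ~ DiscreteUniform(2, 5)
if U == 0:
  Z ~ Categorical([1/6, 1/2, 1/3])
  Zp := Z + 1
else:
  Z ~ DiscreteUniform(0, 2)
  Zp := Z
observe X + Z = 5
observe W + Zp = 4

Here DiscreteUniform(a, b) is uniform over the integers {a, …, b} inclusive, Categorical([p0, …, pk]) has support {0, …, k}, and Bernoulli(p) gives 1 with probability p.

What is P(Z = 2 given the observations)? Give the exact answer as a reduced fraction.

P(Z = 2 | obs) = 3/8

Enumerate traces; 20 have nonzero weight after conditioning:
  (W=1, U=0, Y=0, X=3, Z=2) weight 1/288
  (W=1, U=0, Y=1, X=3, Z=2) weight 1/288
  (W=1, U=0, Y=2, X=3, Z=2) weight 1/288
  (W=1, U=0, Y=3, X=3, Z=2) weight 1/288
  (W=2, U=0, Y=0, X=4, Z=1) weight 1/192
  (W=2, U=0, Y=1, X=4, Z=1) weight 1/192
  (W=2, U=0, Y=2, X=4, Z=1) weight 1/192
  (W=2, U=0, Y=3, X=4, Z=1) weight 1/192
  (W=3, U=0, Y=0, X=5, Z=0) weight 1/576
  … 11 more
Group by Z:
  weight(Z=0) = 1/144
  weight(Z=1) = 1/36
  weight(Z=2) = 1/48
Total weight = 1/144 + 1/36 + 1/48 = 1/18
P(Z=0 | obs) = 1/144 / 1/18 = 1/8
P(Z=1 | obs) = 1/36 / 1/18 = 1/2
P(Z=2 | obs) = 1/48 / 1/18 = 3/8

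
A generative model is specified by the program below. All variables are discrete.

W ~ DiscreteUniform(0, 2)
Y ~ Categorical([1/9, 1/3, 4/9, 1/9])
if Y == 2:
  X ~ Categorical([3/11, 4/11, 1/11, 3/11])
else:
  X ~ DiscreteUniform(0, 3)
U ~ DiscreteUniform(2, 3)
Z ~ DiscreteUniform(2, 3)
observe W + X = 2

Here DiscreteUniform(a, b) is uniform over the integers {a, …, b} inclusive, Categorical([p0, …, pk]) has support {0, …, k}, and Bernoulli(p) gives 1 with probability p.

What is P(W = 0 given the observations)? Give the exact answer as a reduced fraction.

Enumerate traces; 48 have nonzero weight after conditioning:
  (W=0, Y=0, X=2, U=2, Z=2) weight 1/432
  (W=0, Y=0, X=2, U=2, Z=3) weight 1/432
  (W=0, Y=0, X=2, U=3, Z=2) weight 1/432
  (W=0, Y=0, X=2, U=3, Z=3) weight 1/432
  (W=0, Y=1, X=2, U=2, Z=2) weight 1/144
  (W=0, Y=1, X=2, U=2, Z=3) weight 1/144
  (W=0, Y=1, X=2, U=3, Z=2) weight 1/144
  (W=0, Y=1, X=2, U=3, Z=3) weight 1/144
  (W=1, Y=0, X=1, U=2, Z=2) weight 1/432
  (W=2, Y=0, X=0, U=2, Z=2) weight 1/432
  … 38 more
Group by W:
  weight(W=0) = 71/1188
  weight(W=1) = 119/1188
  weight(W=2) = 103/1188
Total weight = 71/1188 + 119/1188 + 103/1188 = 293/1188
P(W=0 | obs) = 71/1188 / 293/1188 = 71/293
P(W=1 | obs) = 119/1188 / 293/1188 = 119/293
P(W=2 | obs) = 103/1188 / 293/1188 = 103/293

P(W = 0 | obs) = 71/293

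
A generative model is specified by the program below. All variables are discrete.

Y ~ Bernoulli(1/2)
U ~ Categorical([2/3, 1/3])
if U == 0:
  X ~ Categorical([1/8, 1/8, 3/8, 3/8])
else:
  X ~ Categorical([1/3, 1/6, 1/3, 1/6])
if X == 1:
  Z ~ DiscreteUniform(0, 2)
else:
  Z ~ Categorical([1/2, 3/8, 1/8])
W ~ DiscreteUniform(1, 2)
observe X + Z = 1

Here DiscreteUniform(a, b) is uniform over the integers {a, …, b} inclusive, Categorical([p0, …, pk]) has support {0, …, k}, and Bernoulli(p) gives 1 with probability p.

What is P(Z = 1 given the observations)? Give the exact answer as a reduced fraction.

Enumerate traces; 16 have nonzero weight after conditioning:
  (Y=0, U=0, X=0, Z=1, W=1) weight 1/128
  (Y=0, U=0, X=0, Z=1, W=2) weight 1/128
  (Y=0, U=0, X=1, Z=0, W=1) weight 1/144
  (Y=0, U=0, X=1, Z=0, W=2) weight 1/144
  (Y=0, U=1, X=0, Z=1, W=1) weight 1/96
  (Y=0, U=1, X=0, Z=1, W=2) weight 1/96
  (Y=0, U=1, X=1, Z=0, W=1) weight 1/216
  (Y=0, U=1, X=1, Z=0, W=2) weight 1/216
  … 8 more
Group by Z:
  weight(Z=0) = 5/108
  weight(Z=1) = 7/96
Total weight = 5/108 + 7/96 = 103/864
P(Z=0 | obs) = 5/108 / 103/864 = 40/103
P(Z=1 | obs) = 7/96 / 103/864 = 63/103

P(Z = 1 | obs) = 63/103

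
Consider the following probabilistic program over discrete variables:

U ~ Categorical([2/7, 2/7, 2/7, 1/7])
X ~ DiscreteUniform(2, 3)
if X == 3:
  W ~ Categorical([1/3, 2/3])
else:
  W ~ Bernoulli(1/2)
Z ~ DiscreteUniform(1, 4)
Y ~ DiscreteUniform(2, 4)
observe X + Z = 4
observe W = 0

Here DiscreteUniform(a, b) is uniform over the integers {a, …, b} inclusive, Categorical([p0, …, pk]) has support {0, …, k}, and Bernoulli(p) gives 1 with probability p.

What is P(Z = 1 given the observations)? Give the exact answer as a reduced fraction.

P(Z = 1 | obs) = 2/5

Enumerate traces; 24 have nonzero weight after conditioning:
  (U=0, X=2, W=0, Z=2, Y=2) weight 1/168
  (U=0, X=2, W=0, Z=2, Y=3) weight 1/168
  (U=0, X=2, W=0, Z=2, Y=4) weight 1/168
  (U=0, X=3, W=0, Z=1, Y=2) weight 1/252
  (U=0, X=3, W=0, Z=1, Y=3) weight 1/252
  (U=0, X=3, W=0, Z=1, Y=4) weight 1/252
  (U=1, X=2, W=0, Z=2, Y=2) weight 1/168
  (U=1, X=2, W=0, Z=2, Y=3) weight 1/168
  … 16 more
Group by Z:
  weight(Z=1) = 1/24
  weight(Z=2) = 1/16
Total weight = 1/24 + 1/16 = 5/48
P(Z=1 | obs) = 1/24 / 5/48 = 2/5
P(Z=2 | obs) = 1/16 / 5/48 = 3/5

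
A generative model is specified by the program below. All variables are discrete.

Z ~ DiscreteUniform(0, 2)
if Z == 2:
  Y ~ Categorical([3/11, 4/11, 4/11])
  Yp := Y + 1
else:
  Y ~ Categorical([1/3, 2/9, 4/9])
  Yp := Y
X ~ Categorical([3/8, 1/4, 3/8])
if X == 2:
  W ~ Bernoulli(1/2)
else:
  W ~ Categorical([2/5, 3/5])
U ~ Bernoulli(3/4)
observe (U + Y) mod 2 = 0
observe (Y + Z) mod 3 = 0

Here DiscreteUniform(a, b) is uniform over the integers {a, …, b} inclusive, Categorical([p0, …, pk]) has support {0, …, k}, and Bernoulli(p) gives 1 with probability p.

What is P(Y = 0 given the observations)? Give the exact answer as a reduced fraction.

Enumerate traces; 18 have nonzero weight after conditioning:
  (Z=0, Y=0, X=0, W=0, U=0) weight 1/240
  (Z=0, Y=0, X=0, W=1, U=0) weight 1/160
  (Z=0, Y=0, X=1, W=0, U=0) weight 1/360
  (Z=0, Y=0, X=1, W=1, U=0) weight 1/240
  (Z=0, Y=0, X=2, W=0, U=0) weight 1/192
  (Z=0, Y=0, X=2, W=1, U=0) weight 1/192
  (Z=1, Y=2, X=0, W=0, U=0) weight 1/180
  (Z=1, Y=2, X=0, W=1, U=0) weight 1/120
  (Z=2, Y=1, X=0, W=0, U=1) weight 3/220
  … 9 more
Group by Y:
  weight(Y=0) = 1/36
  weight(Y=1) = 1/11
  weight(Y=2) = 1/27
Total weight = 1/36 + 1/11 + 1/27 = 185/1188
P(Y=0 | obs) = 1/36 / 185/1188 = 33/185
P(Y=1 | obs) = 1/11 / 185/1188 = 108/185
P(Y=2 | obs) = 1/27 / 185/1188 = 44/185

P(Y = 0 | obs) = 33/185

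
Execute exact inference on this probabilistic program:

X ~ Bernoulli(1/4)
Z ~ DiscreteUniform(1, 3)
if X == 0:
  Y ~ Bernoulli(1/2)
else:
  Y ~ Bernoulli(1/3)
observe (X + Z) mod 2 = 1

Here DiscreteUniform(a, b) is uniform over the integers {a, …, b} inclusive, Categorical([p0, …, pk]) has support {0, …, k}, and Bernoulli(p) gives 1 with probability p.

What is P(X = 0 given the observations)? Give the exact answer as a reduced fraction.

P(X = 0 | obs) = 6/7

Enumerate traces; 6 have nonzero weight after conditioning:
  (X=0, Z=1, Y=0) weight 1/8
  (X=0, Z=1, Y=1) weight 1/8
  (X=0, Z=3, Y=0) weight 1/8
  (X=0, Z=3, Y=1) weight 1/8
  (X=1, Z=2, Y=0) weight 1/18
  (X=1, Z=2, Y=1) weight 1/36
Group by X:
  weight(X=0) = 1/2
  weight(X=1) = 1/12
Total weight = 1/2 + 1/12 = 7/12
P(X=0 | obs) = 1/2 / 7/12 = 6/7
P(X=1 | obs) = 1/12 / 7/12 = 1/7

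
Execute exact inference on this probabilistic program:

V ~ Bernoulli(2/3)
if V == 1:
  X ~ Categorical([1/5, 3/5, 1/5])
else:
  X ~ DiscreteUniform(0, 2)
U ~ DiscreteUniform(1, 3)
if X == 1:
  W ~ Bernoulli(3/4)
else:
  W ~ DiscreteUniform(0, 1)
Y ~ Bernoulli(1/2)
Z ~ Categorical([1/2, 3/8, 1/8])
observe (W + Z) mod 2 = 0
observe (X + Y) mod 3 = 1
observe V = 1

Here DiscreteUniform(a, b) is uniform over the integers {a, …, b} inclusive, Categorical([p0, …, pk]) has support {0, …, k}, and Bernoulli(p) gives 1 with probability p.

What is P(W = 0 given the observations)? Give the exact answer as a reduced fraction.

P(W = 0 | obs) = 25/58

Enumerate traces; 18 have nonzero weight after conditioning:
  (V=1, X=0, U=1, W=0, Y=1, Z=0) weight 1/180
  (V=1, X=0, U=1, W=0, Y=1, Z=2) weight 1/720
  (V=1, X=0, U=1, W=1, Y=1, Z=1) weight 1/240
  (V=1, X=0, U=2, W=0, Y=1, Z=0) weight 1/180
  (V=1, X=0, U=2, W=0, Y=1, Z=2) weight 1/720
  (V=1, X=0, U=2, W=1, Y=1, Z=1) weight 1/240
  (V=1, X=0, U=3, W=0, Y=1, Z=0) weight 1/180
  (V=1, X=0, U=3, W=0, Y=1, Z=2) weight 1/720
  … 10 more
Group by W:
  weight(W=0) = 5/96
  weight(W=1) = 11/160
Total weight = 5/96 + 11/160 = 29/240
P(W=0 | obs) = 5/96 / 29/240 = 25/58
P(W=1 | obs) = 11/160 / 29/240 = 33/58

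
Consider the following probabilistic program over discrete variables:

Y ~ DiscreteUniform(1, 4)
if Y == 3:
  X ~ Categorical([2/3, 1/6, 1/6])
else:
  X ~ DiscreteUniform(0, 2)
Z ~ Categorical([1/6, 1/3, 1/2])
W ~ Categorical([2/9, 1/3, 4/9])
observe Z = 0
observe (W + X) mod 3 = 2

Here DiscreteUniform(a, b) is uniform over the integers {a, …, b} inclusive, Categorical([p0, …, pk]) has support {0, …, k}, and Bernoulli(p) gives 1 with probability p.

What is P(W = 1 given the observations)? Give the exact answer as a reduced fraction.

Enumerate traces; 12 have nonzero weight after conditioning:
  (Y=1, X=0, Z=0, W=2) weight 1/162
  (Y=1, X=1, Z=0, W=1) weight 1/216
  (Y=1, X=2, Z=0, W=0) weight 1/324
  (Y=2, X=0, Z=0, W=2) weight 1/162
  (Y=2, X=1, Z=0, W=1) weight 1/216
  (Y=2, X=2, Z=0, W=0) weight 1/324
  (Y=3, X=0, Z=0, W=2) weight 1/81
  (Y=3, X=1, Z=0, W=1) weight 1/432
  … 4 more
Group by W:
  weight(W=0) = 7/648
  weight(W=1) = 7/432
  weight(W=2) = 5/162
Total weight = 7/648 + 7/432 + 5/162 = 25/432
P(W=0 | obs) = 7/648 / 25/432 = 14/75
P(W=1 | obs) = 7/432 / 25/432 = 7/25
P(W=2 | obs) = 5/162 / 25/432 = 8/15

P(W = 1 | obs) = 7/25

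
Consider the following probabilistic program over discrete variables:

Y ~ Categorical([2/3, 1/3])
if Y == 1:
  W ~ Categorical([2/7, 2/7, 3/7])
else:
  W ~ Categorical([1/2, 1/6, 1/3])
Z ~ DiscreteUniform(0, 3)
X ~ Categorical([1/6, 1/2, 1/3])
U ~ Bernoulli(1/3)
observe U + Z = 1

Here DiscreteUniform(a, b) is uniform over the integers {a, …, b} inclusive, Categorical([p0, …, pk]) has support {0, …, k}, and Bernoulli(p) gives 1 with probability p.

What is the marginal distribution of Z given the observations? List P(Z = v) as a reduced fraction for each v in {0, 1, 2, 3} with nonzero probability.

P(Z=0) = 1/3, P(Z=1) = 2/3

Enumerate traces; 36 have nonzero weight after conditioning:
  (Y=0, W=0, Z=0, X=0, U=1) weight 1/216
  (Y=0, W=0, Z=0, X=1, U=1) weight 1/72
  (Y=0, W=0, Z=0, X=2, U=1) weight 1/108
  (Y=0, W=0, Z=1, X=0, U=0) weight 1/108
  (Y=0, W=0, Z=1, X=1, U=0) weight 1/36
  (Y=0, W=0, Z=1, X=2, U=0) weight 1/54
  (Y=0, W=1, Z=0, X=0, U=1) weight 1/648
  (Y=0, W=1, Z=0, X=1, U=1) weight 1/216
  … 28 more
Group by Z:
  weight(Z=0) = 1/12
  weight(Z=1) = 1/6
Total weight = 1/12 + 1/6 = 1/4
P(Z=0 | obs) = 1/12 / 1/4 = 1/3
P(Z=1 | obs) = 1/6 / 1/4 = 2/3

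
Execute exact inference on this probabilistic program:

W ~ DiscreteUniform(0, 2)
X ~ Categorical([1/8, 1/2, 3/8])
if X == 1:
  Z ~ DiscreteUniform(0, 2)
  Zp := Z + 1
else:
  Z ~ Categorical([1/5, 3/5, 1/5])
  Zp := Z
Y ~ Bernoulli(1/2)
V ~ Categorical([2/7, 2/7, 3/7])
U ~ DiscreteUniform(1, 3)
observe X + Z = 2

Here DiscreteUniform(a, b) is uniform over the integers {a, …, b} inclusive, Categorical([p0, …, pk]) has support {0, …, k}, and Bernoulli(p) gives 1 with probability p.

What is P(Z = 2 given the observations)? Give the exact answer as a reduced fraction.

P(Z = 2 | obs) = 3/32

Enumerate traces; 162 have nonzero weight after conditioning:
  (W=0, X=0, Z=2, Y=0, V=0, U=1) weight 1/2520
  (W=0, X=0, Z=2, Y=0, V=0, U=2) weight 1/2520
  (W=0, X=0, Z=2, Y=0, V=0, U=3) weight 1/2520
  (W=0, X=0, Z=2, Y=0, V=1, U=1) weight 1/2520
  (W=0, X=0, Z=2, Y=0, V=1, U=2) weight 1/2520
  (W=0, X=0, Z=2, Y=0, V=1, U=3) weight 1/2520
  (W=0, X=0, Z=2, Y=0, V=2, U=1) weight 1/1680
  (W=0, X=0, Z=2, Y=0, V=2, U=2) weight 1/1680
  (W=0, X=1, Z=1, Y=0, V=0, U=1) weight 1/378
  (W=0, X=2, Z=0, Y=0, V=0, U=1) weight 1/840
  … 152 more
Group by Z:
  weight(Z=0) = 3/40
  weight(Z=1) = 1/6
  weight(Z=2) = 1/40
Total weight = 3/40 + 1/6 + 1/40 = 4/15
P(Z=0 | obs) = 3/40 / 4/15 = 9/32
P(Z=1 | obs) = 1/6 / 4/15 = 5/8
P(Z=2 | obs) = 1/40 / 4/15 = 3/32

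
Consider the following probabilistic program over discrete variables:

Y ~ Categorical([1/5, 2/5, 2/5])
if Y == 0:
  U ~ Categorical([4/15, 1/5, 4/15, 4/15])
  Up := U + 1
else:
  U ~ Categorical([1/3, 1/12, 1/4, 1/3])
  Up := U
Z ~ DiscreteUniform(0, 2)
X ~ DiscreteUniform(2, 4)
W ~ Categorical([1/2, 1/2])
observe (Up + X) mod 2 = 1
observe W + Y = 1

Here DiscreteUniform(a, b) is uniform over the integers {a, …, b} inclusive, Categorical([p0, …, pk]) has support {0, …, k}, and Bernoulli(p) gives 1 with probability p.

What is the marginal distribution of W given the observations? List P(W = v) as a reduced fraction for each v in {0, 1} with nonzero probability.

P(W=0) = 85/131, P(W=1) = 46/131

Enumerate traces; 36 have nonzero weight after conditioning:
  (Y=0, U=0, Z=0, X=2, W=1) weight 2/675
  (Y=0, U=0, Z=0, X=4, W=1) weight 2/675
  (Y=0, U=0, Z=1, X=2, W=1) weight 2/675
  (Y=0, U=0, Z=1, X=4, W=1) weight 2/675
  (Y=0, U=0, Z=2, X=2, W=1) weight 2/675
  (Y=0, U=0, Z=2, X=4, W=1) weight 2/675
  (Y=0, U=1, Z=0, X=3, W=1) weight 1/450
  (Y=0, U=1, Z=1, X=3, W=1) weight 1/450
  (Y=1, U=0, Z=0, X=3, W=0) weight 1/135
  … 27 more
Group by W:
  weight(W=0) = 17/180
  weight(W=1) = 23/450
Total weight = 17/180 + 23/450 = 131/900
P(W=0 | obs) = 17/180 / 131/900 = 85/131
P(W=1 | obs) = 23/450 / 131/900 = 46/131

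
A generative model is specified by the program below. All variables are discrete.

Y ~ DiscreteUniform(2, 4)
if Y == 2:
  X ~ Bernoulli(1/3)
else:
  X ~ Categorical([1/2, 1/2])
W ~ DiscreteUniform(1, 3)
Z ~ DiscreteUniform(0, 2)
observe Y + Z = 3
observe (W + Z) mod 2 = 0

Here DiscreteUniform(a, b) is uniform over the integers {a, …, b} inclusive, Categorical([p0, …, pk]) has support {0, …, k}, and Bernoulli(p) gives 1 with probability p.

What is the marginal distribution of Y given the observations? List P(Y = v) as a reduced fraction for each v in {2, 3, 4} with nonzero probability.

P(Y=2) = 2/3, P(Y=3) = 1/3

Enumerate traces; 6 have nonzero weight after conditioning:
  (Y=2, X=0, W=1, Z=1) weight 2/81
  (Y=2, X=0, W=3, Z=1) weight 2/81
  (Y=2, X=1, W=1, Z=1) weight 1/81
  (Y=2, X=1, W=3, Z=1) weight 1/81
  (Y=3, X=0, W=2, Z=0) weight 1/54
  (Y=3, X=1, W=2, Z=0) weight 1/54
Group by Y:
  weight(Y=2) = 2/27
  weight(Y=3) = 1/27
Total weight = 2/27 + 1/27 = 1/9
P(Y=2 | obs) = 2/27 / 1/9 = 2/3
P(Y=3 | obs) = 1/27 / 1/9 = 1/3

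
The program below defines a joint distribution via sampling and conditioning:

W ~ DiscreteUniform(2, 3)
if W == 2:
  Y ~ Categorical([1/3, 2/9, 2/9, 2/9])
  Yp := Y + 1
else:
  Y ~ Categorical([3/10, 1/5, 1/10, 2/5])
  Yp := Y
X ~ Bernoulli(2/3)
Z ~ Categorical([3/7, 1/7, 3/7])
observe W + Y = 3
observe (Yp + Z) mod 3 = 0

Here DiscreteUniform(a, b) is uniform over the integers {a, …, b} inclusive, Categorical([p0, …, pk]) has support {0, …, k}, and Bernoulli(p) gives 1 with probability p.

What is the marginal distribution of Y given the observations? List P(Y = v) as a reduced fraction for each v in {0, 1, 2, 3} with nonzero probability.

P(Y=0) = 81/101, P(Y=1) = 20/101

Enumerate traces; 4 have nonzero weight after conditioning:
  (W=2, Y=1, X=0, Z=1) weight 1/189
  (W=2, Y=1, X=1, Z=1) weight 2/189
  (W=3, Y=0, X=0, Z=0) weight 3/140
  (W=3, Y=0, X=1, Z=0) weight 3/70
Group by Y:
  weight(Y=0) = 9/140
  weight(Y=1) = 1/63
Total weight = 9/140 + 1/63 = 101/1260
P(Y=0 | obs) = 9/140 / 101/1260 = 81/101
P(Y=1 | obs) = 1/63 / 101/1260 = 20/101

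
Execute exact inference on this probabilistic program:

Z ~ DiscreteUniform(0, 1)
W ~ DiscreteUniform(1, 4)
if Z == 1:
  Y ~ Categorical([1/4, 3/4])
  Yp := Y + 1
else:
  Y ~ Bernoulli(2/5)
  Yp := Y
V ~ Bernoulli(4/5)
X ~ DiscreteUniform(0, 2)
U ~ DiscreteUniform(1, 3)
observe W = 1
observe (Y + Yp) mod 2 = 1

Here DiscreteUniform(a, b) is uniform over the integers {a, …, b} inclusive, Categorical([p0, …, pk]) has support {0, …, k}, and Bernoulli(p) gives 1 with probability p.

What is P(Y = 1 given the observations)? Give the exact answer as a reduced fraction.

Enumerate traces; 36 have nonzero weight after conditioning:
  (Z=1, W=1, Y=0, V=0, X=0, U=1) weight 1/1440
  (Z=1, W=1, Y=0, V=0, X=0, U=2) weight 1/1440
  (Z=1, W=1, Y=0, V=0, X=0, U=3) weight 1/1440
  (Z=1, W=1, Y=0, V=0, X=1, U=1) weight 1/1440
  (Z=1, W=1, Y=0, V=0, X=1, U=2) weight 1/1440
  (Z=1, W=1, Y=0, V=0, X=1, U=3) weight 1/1440
  (Z=1, W=1, Y=0, V=0, X=2, U=1) weight 1/1440
  (Z=1, W=1, Y=0, V=0, X=2, U=2) weight 1/1440
  (Z=1, W=1, Y=1, V=0, X=0, U=1) weight 1/480
  … 27 more
Group by Y:
  weight(Y=0) = 1/32
  weight(Y=1) = 3/32
Total weight = 1/32 + 3/32 = 1/8
P(Y=0 | obs) = 1/32 / 1/8 = 1/4
P(Y=1 | obs) = 3/32 / 1/8 = 3/4

P(Y = 1 | obs) = 3/4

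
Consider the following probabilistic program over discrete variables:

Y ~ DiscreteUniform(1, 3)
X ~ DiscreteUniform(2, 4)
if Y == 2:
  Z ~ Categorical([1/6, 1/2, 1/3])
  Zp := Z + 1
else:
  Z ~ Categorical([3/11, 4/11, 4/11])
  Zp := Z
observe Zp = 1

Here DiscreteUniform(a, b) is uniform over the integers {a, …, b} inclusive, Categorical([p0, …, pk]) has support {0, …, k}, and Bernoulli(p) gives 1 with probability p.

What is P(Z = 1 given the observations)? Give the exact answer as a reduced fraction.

Enumerate traces; 9 have nonzero weight after conditioning:
  (Y=1, X=2, Z=1) weight 4/99
  (Y=1, X=3, Z=1) weight 4/99
  (Y=1, X=4, Z=1) weight 4/99
  (Y=2, X=2, Z=0) weight 1/54
  (Y=2, X=3, Z=0) weight 1/54
  (Y=2, X=4, Z=0) weight 1/54
  (Y=3, X=2, Z=1) weight 4/99
  (Y=3, X=3, Z=1) weight 4/99
  … 1 more
Group by Z:
  weight(Z=0) = 1/18
  weight(Z=1) = 8/33
Total weight = 1/18 + 8/33 = 59/198
P(Z=0 | obs) = 1/18 / 59/198 = 11/59
P(Z=1 | obs) = 8/33 / 59/198 = 48/59

P(Z = 1 | obs) = 48/59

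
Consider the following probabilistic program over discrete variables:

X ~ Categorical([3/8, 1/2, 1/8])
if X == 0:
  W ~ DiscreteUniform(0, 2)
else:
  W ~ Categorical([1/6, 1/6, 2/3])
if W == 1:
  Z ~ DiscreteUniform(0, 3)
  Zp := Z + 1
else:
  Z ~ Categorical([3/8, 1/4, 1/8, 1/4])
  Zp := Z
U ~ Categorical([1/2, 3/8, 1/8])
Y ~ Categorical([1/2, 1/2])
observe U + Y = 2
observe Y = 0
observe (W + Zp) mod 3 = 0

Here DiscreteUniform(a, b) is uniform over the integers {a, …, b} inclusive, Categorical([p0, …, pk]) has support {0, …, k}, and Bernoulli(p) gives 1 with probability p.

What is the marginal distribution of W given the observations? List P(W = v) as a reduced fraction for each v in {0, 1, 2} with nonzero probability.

Enumerate traces; 12 have nonzero weight after conditioning:
  (X=0, W=0, Z=0, U=2, Y=0) weight 3/1024
  (X=0, W=0, Z=3, U=2, Y=0) weight 1/512
  (X=0, W=1, Z=1, U=2, Y=0) weight 1/512
  (X=0, W=2, Z=1, U=2, Y=0) weight 1/512
  (X=1, W=0, Z=0, U=2, Y=0) weight 1/512
  (X=1, W=0, Z=3, U=2, Y=0) weight 1/768
  (X=1, W=1, Z=1, U=2, Y=0) weight 1/768
  (X=1, W=2, Z=1, U=2, Y=0) weight 1/192
  … 4 more
Group by W:
  weight(W=0) = 55/6144
  weight(W=1) = 11/3072
  weight(W=2) = 13/1536
Total weight = 55/6144 + 11/3072 + 13/1536 = 43/2048
P(W=0 | obs) = 55/6144 / 43/2048 = 55/129
P(W=1 | obs) = 11/3072 / 43/2048 = 22/129
P(W=2 | obs) = 13/1536 / 43/2048 = 52/129

P(W=0) = 55/129, P(W=1) = 22/129, P(W=2) = 52/129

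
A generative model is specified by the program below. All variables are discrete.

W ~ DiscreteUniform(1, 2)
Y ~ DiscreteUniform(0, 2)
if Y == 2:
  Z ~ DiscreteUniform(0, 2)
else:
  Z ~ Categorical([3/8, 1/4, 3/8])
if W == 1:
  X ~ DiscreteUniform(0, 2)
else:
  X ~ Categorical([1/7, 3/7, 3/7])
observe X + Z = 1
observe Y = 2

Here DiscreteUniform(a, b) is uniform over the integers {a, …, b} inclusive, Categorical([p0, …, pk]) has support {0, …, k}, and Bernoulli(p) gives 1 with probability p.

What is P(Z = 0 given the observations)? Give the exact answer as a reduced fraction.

Enumerate traces; 4 have nonzero weight after conditioning:
  (W=1, Y=2, Z=0, X=1) weight 1/54
  (W=1, Y=2, Z=1, X=0) weight 1/54
  (W=2, Y=2, Z=0, X=1) weight 1/42
  (W=2, Y=2, Z=1, X=0) weight 1/126
Group by Z:
  weight(Z=0) = 8/189
  weight(Z=1) = 5/189
Total weight = 8/189 + 5/189 = 13/189
P(Z=0 | obs) = 8/189 / 13/189 = 8/13
P(Z=1 | obs) = 5/189 / 13/189 = 5/13

P(Z = 0 | obs) = 8/13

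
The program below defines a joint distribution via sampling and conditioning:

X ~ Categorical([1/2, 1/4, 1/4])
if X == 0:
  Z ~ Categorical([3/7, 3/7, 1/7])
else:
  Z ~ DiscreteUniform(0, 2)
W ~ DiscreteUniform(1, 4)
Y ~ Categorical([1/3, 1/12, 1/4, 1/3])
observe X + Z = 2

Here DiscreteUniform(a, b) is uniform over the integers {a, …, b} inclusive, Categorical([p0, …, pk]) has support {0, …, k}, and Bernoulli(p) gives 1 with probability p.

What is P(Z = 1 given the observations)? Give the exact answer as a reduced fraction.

Enumerate traces; 48 have nonzero weight after conditioning:
  (X=0, Z=2, W=1, Y=0) weight 1/168
  (X=0, Z=2, W=1, Y=1) weight 1/672
  (X=0, Z=2, W=1, Y=2) weight 1/224
  (X=0, Z=2, W=1, Y=3) weight 1/168
  (X=0, Z=2, W=2, Y=0) weight 1/168
  (X=0, Z=2, W=2, Y=1) weight 1/672
  (X=0, Z=2, W=2, Y=2) weight 1/224
  (X=0, Z=2, W=2, Y=3) weight 1/168
  (X=1, Z=1, W=1, Y=0) weight 1/144
  (X=2, Z=0, W=1, Y=0) weight 1/144
  … 38 more
Group by Z:
  weight(Z=0) = 1/12
  weight(Z=1) = 1/12
  weight(Z=2) = 1/14
Total weight = 1/12 + 1/12 + 1/14 = 5/21
P(Z=0 | obs) = 1/12 / 5/21 = 7/20
P(Z=1 | obs) = 1/12 / 5/21 = 7/20
P(Z=2 | obs) = 1/14 / 5/21 = 3/10

P(Z = 1 | obs) = 7/20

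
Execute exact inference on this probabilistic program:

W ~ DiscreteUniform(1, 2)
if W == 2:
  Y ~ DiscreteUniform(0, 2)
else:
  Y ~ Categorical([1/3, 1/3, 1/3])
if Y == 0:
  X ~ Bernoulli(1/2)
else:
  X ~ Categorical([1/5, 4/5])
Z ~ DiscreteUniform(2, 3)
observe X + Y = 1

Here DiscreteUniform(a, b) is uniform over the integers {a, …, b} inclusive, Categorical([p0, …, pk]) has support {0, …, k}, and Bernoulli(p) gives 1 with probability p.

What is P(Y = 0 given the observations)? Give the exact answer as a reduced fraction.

Enumerate traces; 8 have nonzero weight after conditioning:
  (W=1, Y=0, X=1, Z=2) weight 1/24
  (W=1, Y=0, X=1, Z=3) weight 1/24
  (W=1, Y=1, X=0, Z=2) weight 1/60
  (W=1, Y=1, X=0, Z=3) weight 1/60
  (W=2, Y=0, X=1, Z=2) weight 1/24
  (W=2, Y=0, X=1, Z=3) weight 1/24
  (W=2, Y=1, X=0, Z=2) weight 1/60
  (W=2, Y=1, X=0, Z=3) weight 1/60
Group by Y:
  weight(Y=0) = 1/6
  weight(Y=1) = 1/15
Total weight = 1/6 + 1/15 = 7/30
P(Y=0 | obs) = 1/6 / 7/30 = 5/7
P(Y=1 | obs) = 1/15 / 7/30 = 2/7

P(Y = 0 | obs) = 5/7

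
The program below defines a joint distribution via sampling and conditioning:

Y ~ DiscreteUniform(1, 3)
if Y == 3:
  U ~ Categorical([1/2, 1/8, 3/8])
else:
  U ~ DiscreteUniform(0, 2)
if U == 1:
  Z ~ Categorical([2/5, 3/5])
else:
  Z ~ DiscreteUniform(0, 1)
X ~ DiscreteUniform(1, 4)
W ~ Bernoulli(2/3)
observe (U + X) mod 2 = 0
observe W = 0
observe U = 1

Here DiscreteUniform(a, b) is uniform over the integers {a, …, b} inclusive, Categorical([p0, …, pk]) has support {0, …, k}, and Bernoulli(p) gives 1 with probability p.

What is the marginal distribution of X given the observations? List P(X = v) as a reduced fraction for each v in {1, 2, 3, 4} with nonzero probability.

P(X=1) = 1/2, P(X=3) = 1/2

Enumerate traces; 12 have nonzero weight after conditioning:
  (Y=1, U=1, Z=0, X=1, W=0) weight 1/270
  (Y=1, U=1, Z=0, X=3, W=0) weight 1/270
  (Y=1, U=1, Z=1, X=1, W=0) weight 1/180
  (Y=1, U=1, Z=1, X=3, W=0) weight 1/180
  (Y=2, U=1, Z=0, X=1, W=0) weight 1/270
  (Y=2, U=1, Z=0, X=3, W=0) weight 1/270
  (Y=2, U=1, Z=1, X=1, W=0) weight 1/180
  (Y=2, U=1, Z=1, X=3, W=0) weight 1/180
  … 4 more
Group by X:
  weight(X=1) = 19/864
  weight(X=3) = 19/864
Total weight = 19/864 + 19/864 = 19/432
P(X=1 | obs) = 19/864 / 19/432 = 1/2
P(X=3 | obs) = 19/864 / 19/432 = 1/2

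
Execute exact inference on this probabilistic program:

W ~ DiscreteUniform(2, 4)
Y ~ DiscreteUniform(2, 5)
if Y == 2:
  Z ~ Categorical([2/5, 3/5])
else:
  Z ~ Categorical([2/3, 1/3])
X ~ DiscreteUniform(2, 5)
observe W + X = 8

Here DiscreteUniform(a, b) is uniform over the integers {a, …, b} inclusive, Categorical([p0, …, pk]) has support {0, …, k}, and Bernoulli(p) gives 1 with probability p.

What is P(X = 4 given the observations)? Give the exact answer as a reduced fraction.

Enumerate traces; 16 have nonzero weight after conditioning:
  (W=3, Y=2, Z=0, X=5) weight 1/120
  (W=3, Y=2, Z=1, X=5) weight 1/80
  (W=3, Y=3, Z=0, X=5) weight 1/72
  (W=3, Y=3, Z=1, X=5) weight 1/144
  (W=3, Y=4, Z=0, X=5) weight 1/72
  (W=3, Y=4, Z=1, X=5) weight 1/144
  (W=3, Y=5, Z=0, X=5) weight 1/72
  (W=3, Y=5, Z=1, X=5) weight 1/144
  (W=4, Y=2, Z=0, X=4) weight 1/120
  … 7 more
Group by X:
  weight(X=4) = 1/12
  weight(X=5) = 1/12
Total weight = 1/12 + 1/12 = 1/6
P(X=4 | obs) = 1/12 / 1/6 = 1/2
P(X=5 | obs) = 1/12 / 1/6 = 1/2

P(X = 4 | obs) = 1/2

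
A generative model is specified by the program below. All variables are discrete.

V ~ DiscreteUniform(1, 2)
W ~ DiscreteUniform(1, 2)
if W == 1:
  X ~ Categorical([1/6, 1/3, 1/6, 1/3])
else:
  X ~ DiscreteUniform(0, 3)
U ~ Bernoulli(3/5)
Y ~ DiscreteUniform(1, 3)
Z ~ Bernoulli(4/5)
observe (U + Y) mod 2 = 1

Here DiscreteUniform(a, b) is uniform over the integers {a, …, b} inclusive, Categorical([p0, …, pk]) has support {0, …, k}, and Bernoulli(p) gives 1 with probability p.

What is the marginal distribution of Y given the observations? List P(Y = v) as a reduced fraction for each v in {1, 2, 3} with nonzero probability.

P(Y=1) = 2/7, P(Y=2) = 3/7, P(Y=3) = 2/7

Enumerate traces; 96 have nonzero weight after conditioning:
  (V=1, W=1, X=0, U=0, Y=1, Z=0) weight 1/900
  (V=1, W=1, X=0, U=0, Y=1, Z=1) weight 1/225
  (V=1, W=1, X=0, U=0, Y=3, Z=0) weight 1/900
  (V=1, W=1, X=0, U=0, Y=3, Z=1) weight 1/225
  (V=1, W=1, X=0, U=1, Y=2, Z=0) weight 1/600
  (V=1, W=1, X=0, U=1, Y=2, Z=1) weight 1/150
  (V=1, W=1, X=1, U=0, Y=1, Z=0) weight 1/450
  (V=1, W=1, X=1, U=0, Y=1, Z=1) weight 2/225
  … 88 more
Group by Y:
  weight(Y=1) = 2/15
  weight(Y=2) = 1/5
  weight(Y=3) = 2/15
Total weight = 2/15 + 1/5 + 2/15 = 7/15
P(Y=1 | obs) = 2/15 / 7/15 = 2/7
P(Y=2 | obs) = 1/5 / 7/15 = 3/7
P(Y=3 | obs) = 2/15 / 7/15 = 2/7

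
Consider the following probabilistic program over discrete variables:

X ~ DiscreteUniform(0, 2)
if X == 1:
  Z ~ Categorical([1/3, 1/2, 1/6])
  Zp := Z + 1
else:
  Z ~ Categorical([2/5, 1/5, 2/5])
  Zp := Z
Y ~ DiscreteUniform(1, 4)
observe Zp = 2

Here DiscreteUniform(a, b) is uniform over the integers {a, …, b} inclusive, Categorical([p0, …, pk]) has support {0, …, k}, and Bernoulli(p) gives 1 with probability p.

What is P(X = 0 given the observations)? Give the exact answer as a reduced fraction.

Enumerate traces; 12 have nonzero weight after conditioning:
  (X=0, Z=2, Y=1) weight 1/30
  (X=0, Z=2, Y=2) weight 1/30
  (X=0, Z=2, Y=3) weight 1/30
  (X=0, Z=2, Y=4) weight 1/30
  (X=1, Z=1, Y=1) weight 1/24
  (X=1, Z=1, Y=2) weight 1/24
  (X=1, Z=1, Y=3) weight 1/24
  (X=1, Z=1, Y=4) weight 1/24
  (X=2, Z=2, Y=1) weight 1/30
  … 3 more
Group by X:
  weight(X=0) = 2/15
  weight(X=1) = 1/6
  weight(X=2) = 2/15
Total weight = 2/15 + 1/6 + 2/15 = 13/30
P(X=0 | obs) = 2/15 / 13/30 = 4/13
P(X=1 | obs) = 1/6 / 13/30 = 5/13
P(X=2 | obs) = 2/15 / 13/30 = 4/13

P(X = 0 | obs) = 4/13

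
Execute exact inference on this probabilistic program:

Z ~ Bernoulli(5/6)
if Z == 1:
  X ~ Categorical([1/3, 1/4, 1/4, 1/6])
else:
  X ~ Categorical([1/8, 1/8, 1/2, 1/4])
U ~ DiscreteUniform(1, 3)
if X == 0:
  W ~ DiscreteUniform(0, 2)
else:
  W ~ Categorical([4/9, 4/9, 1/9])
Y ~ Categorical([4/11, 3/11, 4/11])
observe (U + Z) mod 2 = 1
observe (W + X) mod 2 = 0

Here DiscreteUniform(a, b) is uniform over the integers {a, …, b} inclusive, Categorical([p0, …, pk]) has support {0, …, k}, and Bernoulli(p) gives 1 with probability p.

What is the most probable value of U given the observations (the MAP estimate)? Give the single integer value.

argmax_v P(U = v | obs) = 2

Enumerate traces; 54 have nonzero weight after conditioning:
  (Z=0, X=0, U=1, W=0, Y=0) weight 1/1188
  (Z=0, X=0, U=1, W=0, Y=1) weight 1/1584
  (Z=0, X=0, U=1, W=0, Y=2) weight 1/1188
  (Z=0, X=0, U=1, W=2, Y=0) weight 1/1188
  (Z=0, X=0, U=1, W=2, Y=1) weight 1/1584
  (Z=0, X=0, U=1, W=2, Y=2) weight 1/1188
  (Z=0, X=0, U=3, W=0, Y=0) weight 1/1188
  (Z=0, X=0, U=3, W=0, Y=1) weight 1/1584
  (Z=1, X=0, U=2, W=0, Y=0) weight 10/891
  … 45 more
Group by U:
  weight(U=1) = 19/648
  weight(U=2) = 295/1944
  weight(U=3) = 19/648
Total weight = 19/648 + 295/1944 + 19/648 = 409/1944
P(U=1 | obs) = 19/648 / 409/1944 = 57/409
P(U=2 | obs) = 295/1944 / 409/1944 = 295/409
P(U=3 | obs) = 19/648 / 409/1944 = 57/409
argmax = 2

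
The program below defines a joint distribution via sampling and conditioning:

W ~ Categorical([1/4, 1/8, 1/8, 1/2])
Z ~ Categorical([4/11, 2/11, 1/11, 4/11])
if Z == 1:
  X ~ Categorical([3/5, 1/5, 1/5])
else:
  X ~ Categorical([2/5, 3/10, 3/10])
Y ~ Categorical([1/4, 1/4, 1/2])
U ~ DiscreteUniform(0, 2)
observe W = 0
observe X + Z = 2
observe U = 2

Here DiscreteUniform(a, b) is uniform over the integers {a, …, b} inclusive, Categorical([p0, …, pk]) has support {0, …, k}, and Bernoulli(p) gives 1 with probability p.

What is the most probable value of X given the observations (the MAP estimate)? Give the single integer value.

Enumerate traces; 9 have nonzero weight after conditioning:
  (W=0, Z=0, X=2, Y=0, U=2) weight 1/440
  (W=0, Z=0, X=2, Y=1, U=2) weight 1/440
  (W=0, Z=0, X=2, Y=2, U=2) weight 1/220
  (W=0, Z=1, X=1, Y=0, U=2) weight 1/1320
  (W=0, Z=1, X=1, Y=1, U=2) weight 1/1320
  (W=0, Z=1, X=1, Y=2, U=2) weight 1/660
  (W=0, Z=2, X=0, Y=0, U=2) weight 1/1320
  (W=0, Z=2, X=0, Y=1, U=2) weight 1/1320
  … 1 more
Group by X:
  weight(X=0) = 1/330
  weight(X=1) = 1/330
  weight(X=2) = 1/110
Total weight = 1/330 + 1/330 + 1/110 = 1/66
P(X=0 | obs) = 1/330 / 1/66 = 1/5
P(X=1 | obs) = 1/330 / 1/66 = 1/5
P(X=2 | obs) = 1/110 / 1/66 = 3/5
argmax = 2

argmax_v P(X = v | obs) = 2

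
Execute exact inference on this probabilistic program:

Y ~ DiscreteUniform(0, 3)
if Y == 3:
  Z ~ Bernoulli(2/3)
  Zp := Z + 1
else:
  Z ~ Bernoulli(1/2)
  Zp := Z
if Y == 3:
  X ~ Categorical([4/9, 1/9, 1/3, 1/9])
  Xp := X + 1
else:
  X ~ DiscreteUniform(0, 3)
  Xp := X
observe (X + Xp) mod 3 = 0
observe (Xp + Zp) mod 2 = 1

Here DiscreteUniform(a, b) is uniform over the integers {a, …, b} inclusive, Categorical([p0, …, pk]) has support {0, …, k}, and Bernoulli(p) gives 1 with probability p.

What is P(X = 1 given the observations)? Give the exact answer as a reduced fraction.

Enumerate traces; 7 have nonzero weight after conditioning:
  (Y=0, Z=0, X=3) weight 1/32
  (Y=0, Z=1, X=0) weight 1/32
  (Y=1, Z=0, X=3) weight 1/32
  (Y=1, Z=1, X=0) weight 1/32
  (Y=2, Z=0, X=3) weight 1/32
  (Y=2, Z=1, X=0) weight 1/32
  (Y=3, Z=0, X=1) weight 1/108
Group by X:
  weight(X=0) = 3/32
  weight(X=1) = 1/108
  weight(X=3) = 3/32
Total weight = 3/32 + 1/108 + 3/32 = 85/432
P(X=0 | obs) = 3/32 / 85/432 = 81/170
P(X=1 | obs) = 1/108 / 85/432 = 4/85
P(X=3 | obs) = 3/32 / 85/432 = 81/170

P(X = 1 | obs) = 4/85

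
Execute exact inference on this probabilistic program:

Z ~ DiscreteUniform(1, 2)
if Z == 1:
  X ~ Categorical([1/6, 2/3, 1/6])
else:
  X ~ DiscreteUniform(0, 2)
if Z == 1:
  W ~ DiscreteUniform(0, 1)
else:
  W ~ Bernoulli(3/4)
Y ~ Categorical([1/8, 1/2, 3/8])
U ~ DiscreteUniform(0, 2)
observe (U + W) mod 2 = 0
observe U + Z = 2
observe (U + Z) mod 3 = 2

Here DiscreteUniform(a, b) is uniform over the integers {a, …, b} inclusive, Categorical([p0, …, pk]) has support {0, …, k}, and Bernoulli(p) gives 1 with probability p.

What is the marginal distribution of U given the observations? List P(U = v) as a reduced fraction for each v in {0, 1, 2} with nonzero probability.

Enumerate traces; 18 have nonzero weight after conditioning:
  (Z=1, X=0, W=1, Y=0, U=1) weight 1/576
  (Z=1, X=0, W=1, Y=1, U=1) weight 1/144
  (Z=1, X=0, W=1, Y=2, U=1) weight 1/192
  (Z=1, X=1, W=1, Y=0, U=1) weight 1/144
  (Z=1, X=1, W=1, Y=1, U=1) weight 1/36
  (Z=1, X=1, W=1, Y=2, U=1) weight 1/48
  (Z=1, X=2, W=1, Y=0, U=1) weight 1/576
  (Z=1, X=2, W=1, Y=1, U=1) weight 1/144
  (Z=2, X=0, W=0, Y=0, U=0) weight 1/576
  … 9 more
Group by U:
  weight(U=0) = 1/24
  weight(U=1) = 1/12
Total weight = 1/24 + 1/12 = 1/8
P(U=0 | obs) = 1/24 / 1/8 = 1/3
P(U=1 | obs) = 1/12 / 1/8 = 2/3

P(U=0) = 1/3, P(U=1) = 2/3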